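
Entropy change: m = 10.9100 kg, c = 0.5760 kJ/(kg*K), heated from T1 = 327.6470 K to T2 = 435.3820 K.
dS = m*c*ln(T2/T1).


T2/T1 = 1.3288
ln(T2/T1) = 0.2843
dS = 10.9100 * 0.5760 * 0.2843 = 1.7865 kJ/K

1.7865 kJ/K


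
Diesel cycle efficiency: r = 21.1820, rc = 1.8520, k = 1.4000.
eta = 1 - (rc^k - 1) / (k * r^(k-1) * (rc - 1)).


r^(k-1) = 3.3915
rc^k = 2.3697
eta = 0.6614 = 66.1407%

66.1407%


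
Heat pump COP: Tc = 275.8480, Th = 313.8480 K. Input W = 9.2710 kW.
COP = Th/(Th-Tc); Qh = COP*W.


COP = 313.8480 / 38.0000 = 8.2592
Qh = 8.2592 * 9.2710 = 76.5707 kW

COP = 8.2592, Qh = 76.5707 kW


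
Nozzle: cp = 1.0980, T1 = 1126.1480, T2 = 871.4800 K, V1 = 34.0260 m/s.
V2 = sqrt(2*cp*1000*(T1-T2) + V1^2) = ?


dT = 254.6680 K
2*cp*1000*dT = 559250.9280
V1^2 = 1157.7687
V2 = sqrt(560408.6967) = 748.6045 m/s

748.6045 m/s


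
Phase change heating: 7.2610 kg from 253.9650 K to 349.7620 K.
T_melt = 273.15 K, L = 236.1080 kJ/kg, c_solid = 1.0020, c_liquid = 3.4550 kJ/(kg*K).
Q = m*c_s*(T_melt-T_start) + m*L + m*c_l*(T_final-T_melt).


Q1 (sensible, solid) = 7.2610 * 1.0020 * 19.1850 = 139.5809 kJ
Q2 (latent) = 7.2610 * 236.1080 = 1714.3802 kJ
Q3 (sensible, liquid) = 7.2610 * 3.4550 * 76.6120 = 1921.9465 kJ
Q_total = 3775.9076 kJ

3775.9076 kJ


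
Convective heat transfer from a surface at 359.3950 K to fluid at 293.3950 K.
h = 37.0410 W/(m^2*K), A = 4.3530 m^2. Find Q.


dT = 66.0000 K
Q = 37.0410 * 4.3530 * 66.0000 = 10641.8052 W

10641.8052 W


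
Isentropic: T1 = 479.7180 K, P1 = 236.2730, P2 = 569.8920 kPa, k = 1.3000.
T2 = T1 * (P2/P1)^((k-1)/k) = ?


(k-1)/k = 0.2308
(P2/P1)^exp = 1.2253
T2 = 479.7180 * 1.2253 = 587.7968 K

587.7968 K


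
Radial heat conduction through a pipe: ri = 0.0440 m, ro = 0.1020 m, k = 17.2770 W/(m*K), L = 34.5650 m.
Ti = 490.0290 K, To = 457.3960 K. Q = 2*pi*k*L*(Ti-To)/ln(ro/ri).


dT = 32.6330 K
ln(ro/ri) = 0.8408
Q = 2*pi*17.2770*34.5650*32.6330 / 0.8408 = 145632.3136 W

145632.3136 W


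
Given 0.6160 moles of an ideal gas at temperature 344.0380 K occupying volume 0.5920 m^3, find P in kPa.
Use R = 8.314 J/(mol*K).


P = nRT/V = 0.6160 * 8.314 * 344.0380 / 0.5920
= 1761.9645 / 0.5920 = 2976.2913 Pa = 2.9763 kPa

2.9763 kPa


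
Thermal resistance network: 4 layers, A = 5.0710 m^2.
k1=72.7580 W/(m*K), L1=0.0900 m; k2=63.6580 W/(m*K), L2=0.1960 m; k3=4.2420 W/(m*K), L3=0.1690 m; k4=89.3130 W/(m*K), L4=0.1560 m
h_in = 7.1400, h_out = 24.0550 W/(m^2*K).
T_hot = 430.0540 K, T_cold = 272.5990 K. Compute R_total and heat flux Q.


R_conv_in = 1/(7.1400*5.0710) = 0.0276
R_1 = 0.0900/(72.7580*5.0710) = 0.0002
R_2 = 0.1960/(63.6580*5.0710) = 0.0006
R_3 = 0.1690/(4.2420*5.0710) = 0.0079
R_4 = 0.1560/(89.3130*5.0710) = 0.0003
R_conv_out = 1/(24.0550*5.0710) = 0.0082
R_total = 0.0449 K/W
Q = 157.4550 / 0.0449 = 3509.2309 W

R_total = 0.0449 K/W, Q = 3509.2309 W


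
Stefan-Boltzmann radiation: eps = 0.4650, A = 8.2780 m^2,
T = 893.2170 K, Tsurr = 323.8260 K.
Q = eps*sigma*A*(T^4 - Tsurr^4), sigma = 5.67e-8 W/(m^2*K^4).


T^4 = 6.3654e+11
Tsurr^4 = 1.0996e+10
Q = 0.4650 * 5.67e-8 * 8.2780 * 6.2555e+11 = 136527.8789 W

136527.8789 W


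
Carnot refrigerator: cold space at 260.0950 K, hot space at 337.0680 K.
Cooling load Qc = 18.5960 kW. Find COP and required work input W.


COP = 260.0950 / 76.9730 = 3.3790
W = 18.5960 / 3.3790 = 5.5033 kW

COP = 3.3790, W = 5.5033 kW


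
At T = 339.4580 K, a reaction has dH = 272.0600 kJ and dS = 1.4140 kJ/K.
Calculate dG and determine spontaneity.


T*dS = 339.4580 * 1.4140 = 479.9936 kJ
dG = 272.0600 - 479.9936 = -207.9336 kJ (spontaneous)

dG = -207.9336 kJ, spontaneous


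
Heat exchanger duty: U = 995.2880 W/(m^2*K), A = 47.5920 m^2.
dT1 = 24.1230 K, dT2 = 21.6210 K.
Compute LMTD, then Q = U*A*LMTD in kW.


LMTD = 22.8492 K
Q = 995.2880 * 47.5920 * 22.8492 = 1082313.8660 W = 1082.3139 kW

1082.3139 kW


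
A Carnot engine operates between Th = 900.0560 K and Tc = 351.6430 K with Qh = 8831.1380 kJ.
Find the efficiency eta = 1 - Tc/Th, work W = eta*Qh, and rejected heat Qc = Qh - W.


eta = 1 - 351.6430/900.0560 = 0.6093
W = 0.6093 * 8831.1380 = 5380.8995 kJ
Qc = 8831.1380 - 5380.8995 = 3450.2385 kJ

eta = 60.9310%, W = 5380.8995 kJ, Qc = 3450.2385 kJ


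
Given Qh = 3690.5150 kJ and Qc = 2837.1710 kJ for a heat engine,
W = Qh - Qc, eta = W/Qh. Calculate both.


W = 3690.5150 - 2837.1710 = 853.3440 kJ
eta = 853.3440 / 3690.5150 = 0.2312 = 23.1226%

W = 853.3440 kJ, eta = 23.1226%


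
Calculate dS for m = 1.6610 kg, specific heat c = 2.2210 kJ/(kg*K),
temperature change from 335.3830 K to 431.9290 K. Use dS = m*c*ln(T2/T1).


T2/T1 = 1.2879
ln(T2/T1) = 0.2530
dS = 1.6610 * 2.2210 * 0.2530 = 0.9333 kJ/K

0.9333 kJ/K


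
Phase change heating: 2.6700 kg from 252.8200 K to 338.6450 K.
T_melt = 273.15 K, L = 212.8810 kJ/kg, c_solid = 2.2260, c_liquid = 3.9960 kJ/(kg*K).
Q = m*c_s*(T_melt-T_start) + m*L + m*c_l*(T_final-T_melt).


Q1 (sensible, solid) = 2.6700 * 2.2260 * 20.3300 = 120.8297 kJ
Q2 (latent) = 2.6700 * 212.8810 = 568.3923 kJ
Q3 (sensible, liquid) = 2.6700 * 3.9960 * 65.4950 = 698.7871 kJ
Q_total = 1388.0091 kJ

1388.0091 kJ


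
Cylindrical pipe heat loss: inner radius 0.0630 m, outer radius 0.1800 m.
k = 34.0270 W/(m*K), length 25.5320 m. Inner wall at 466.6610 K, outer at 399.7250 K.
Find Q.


dT = 66.9360 K
ln(ro/ri) = 1.0498
Q = 2*pi*34.0270*25.5320*66.9360 / 1.0498 = 348042.5966 W

348042.5966 W


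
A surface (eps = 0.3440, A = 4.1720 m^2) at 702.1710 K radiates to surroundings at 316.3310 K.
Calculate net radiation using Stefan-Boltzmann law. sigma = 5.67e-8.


T^4 = 2.4309e+11
Tsurr^4 = 1.0013e+10
Q = 0.3440 * 5.67e-8 * 4.1720 * 2.3308e+11 = 18966.6117 W

18966.6117 W


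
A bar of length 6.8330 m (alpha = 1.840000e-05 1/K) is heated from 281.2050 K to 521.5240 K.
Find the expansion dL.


dT = 240.3190 K
dL = 1.840000e-05 * 6.8330 * 240.3190 = 0.030215 m
L_final = 6.863215 m

dL = 0.030215 m


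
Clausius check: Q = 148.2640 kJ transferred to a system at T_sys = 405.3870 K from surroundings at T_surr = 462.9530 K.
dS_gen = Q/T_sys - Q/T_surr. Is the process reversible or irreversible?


dS_sys = 148.2640/405.3870 = 0.3657 kJ/K
dS_surr = -148.2640/462.9530 = -0.3203 kJ/K
dS_gen = 0.3657 - 0.3203 = 0.0455 kJ/K (irreversible)

dS_gen = 0.0455 kJ/K, irreversible


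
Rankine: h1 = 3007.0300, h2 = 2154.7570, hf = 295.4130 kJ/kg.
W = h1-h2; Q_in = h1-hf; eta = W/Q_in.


W = 852.2730 kJ/kg
Q_in = 2711.6170 kJ/kg
eta = 0.3143 = 31.4304%

eta = 31.4304%


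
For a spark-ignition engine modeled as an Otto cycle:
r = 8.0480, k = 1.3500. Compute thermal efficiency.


r^(k-1) = 2.0749
eta = 1 - 1/2.0749 = 0.5180 = 51.8042%

51.8042%


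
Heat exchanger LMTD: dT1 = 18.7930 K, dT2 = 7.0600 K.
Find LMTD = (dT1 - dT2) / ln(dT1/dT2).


dT1/dT2 = 2.6619
ln(dT1/dT2) = 0.9790
LMTD = 11.7330 / 0.9790 = 11.9842 K

11.9842 K


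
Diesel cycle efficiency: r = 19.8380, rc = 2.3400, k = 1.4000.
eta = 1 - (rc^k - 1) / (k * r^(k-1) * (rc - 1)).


r^(k-1) = 3.3037
rc^k = 3.2878
eta = 0.6309 = 63.0868%

63.0868%


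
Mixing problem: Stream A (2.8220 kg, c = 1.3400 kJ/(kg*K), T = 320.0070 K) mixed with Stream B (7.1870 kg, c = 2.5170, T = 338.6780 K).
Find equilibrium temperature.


num = 7336.6764
den = 21.8712
Tf = 335.4498 K

335.4498 K


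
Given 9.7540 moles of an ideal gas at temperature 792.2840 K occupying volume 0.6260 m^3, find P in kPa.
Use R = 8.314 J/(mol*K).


P = nRT/V = 9.7540 * 8.314 * 792.2840 / 0.6260
= 64250.0777 / 0.6260 = 102635.9068 Pa = 102.6359 kPa

102.6359 kPa


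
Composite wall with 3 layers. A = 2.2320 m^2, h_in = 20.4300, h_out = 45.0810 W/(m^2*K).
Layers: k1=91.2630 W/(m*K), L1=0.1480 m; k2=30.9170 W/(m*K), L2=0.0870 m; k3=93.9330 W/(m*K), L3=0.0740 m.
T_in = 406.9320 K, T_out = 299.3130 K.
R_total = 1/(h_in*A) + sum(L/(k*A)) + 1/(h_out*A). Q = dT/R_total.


R_conv_in = 1/(20.4300*2.2320) = 0.0219
R_1 = 0.1480/(91.2630*2.2320) = 0.0007
R_2 = 0.0870/(30.9170*2.2320) = 0.0013
R_3 = 0.0740/(93.9330*2.2320) = 0.0004
R_conv_out = 1/(45.0810*2.2320) = 0.0099
R_total = 0.0342 K/W
Q = 107.6190 / 0.0342 = 3145.9718 W

R_total = 0.0342 K/W, Q = 3145.9718 W


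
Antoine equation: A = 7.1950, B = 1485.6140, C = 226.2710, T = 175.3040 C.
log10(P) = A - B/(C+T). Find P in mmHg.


C+T = 401.5750
B/(C+T) = 3.6995
log10(P) = 7.1950 - 3.6995 = 3.4955
P = 10^3.4955 = 3129.9086 mmHg

3129.9086 mmHg


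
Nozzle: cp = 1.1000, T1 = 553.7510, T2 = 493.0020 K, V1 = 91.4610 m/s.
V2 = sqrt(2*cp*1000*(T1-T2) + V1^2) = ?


dT = 60.7490 K
2*cp*1000*dT = 133647.8000
V1^2 = 8365.1145
V2 = sqrt(142012.9145) = 376.8460 m/s

376.8460 m/s


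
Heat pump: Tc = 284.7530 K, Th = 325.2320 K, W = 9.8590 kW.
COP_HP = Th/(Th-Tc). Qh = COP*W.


COP = 325.2320 / 40.4790 = 8.0346
Qh = 8.0346 * 9.8590 = 79.2130 kW

COP = 8.0346, Qh = 79.2130 kW


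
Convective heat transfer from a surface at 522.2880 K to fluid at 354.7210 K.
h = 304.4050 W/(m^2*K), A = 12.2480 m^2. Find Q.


dT = 167.5670 K
Q = 304.4050 * 12.2480 * 167.5670 = 624748.8333 W

624748.8333 W


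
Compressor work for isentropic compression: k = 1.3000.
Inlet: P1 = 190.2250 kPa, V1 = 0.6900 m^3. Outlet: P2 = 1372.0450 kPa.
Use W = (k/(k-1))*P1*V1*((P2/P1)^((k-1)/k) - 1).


(k-1)/k = 0.2308
(P2/P1)^exp = 1.5777
W = 4.3333 * 190.2250 * 0.6900 * (1.5777 - 1) = 328.5776 kJ

328.5776 kJ


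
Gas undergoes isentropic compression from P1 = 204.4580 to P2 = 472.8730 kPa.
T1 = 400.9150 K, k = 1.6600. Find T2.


(k-1)/k = 0.3976
(P2/P1)^exp = 1.3957
T2 = 400.9150 * 1.3957 = 559.5399 K

559.5399 K


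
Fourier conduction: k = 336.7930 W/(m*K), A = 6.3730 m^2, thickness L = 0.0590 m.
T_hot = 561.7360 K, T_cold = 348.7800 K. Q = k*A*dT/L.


dT = 212.9560 K
Q = 336.7930 * 6.3730 * 212.9560 / 0.0590 = 7747201.3603 W

7747201.3603 W


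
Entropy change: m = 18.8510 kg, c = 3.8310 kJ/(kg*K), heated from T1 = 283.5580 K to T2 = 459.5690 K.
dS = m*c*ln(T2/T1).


T2/T1 = 1.6207
ln(T2/T1) = 0.4829
dS = 18.8510 * 3.8310 * 0.4829 = 34.8722 kJ/K

34.8722 kJ/K


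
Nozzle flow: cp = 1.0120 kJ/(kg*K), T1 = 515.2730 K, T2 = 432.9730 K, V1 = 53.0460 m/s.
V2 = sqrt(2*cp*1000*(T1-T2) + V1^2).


dT = 82.3000 K
2*cp*1000*dT = 166575.2000
V1^2 = 2813.8781
V2 = sqrt(169389.0781) = 411.5690 m/s

411.5690 m/s


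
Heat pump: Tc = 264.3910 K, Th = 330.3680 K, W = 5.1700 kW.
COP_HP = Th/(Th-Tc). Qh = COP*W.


COP = 330.3680 / 65.9770 = 5.0073
Qh = 5.0073 * 5.1700 = 25.8878 kW

COP = 5.0073, Qh = 25.8878 kW


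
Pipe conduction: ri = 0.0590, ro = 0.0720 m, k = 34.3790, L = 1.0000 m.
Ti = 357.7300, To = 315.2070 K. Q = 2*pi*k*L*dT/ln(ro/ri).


dT = 42.5230 K
ln(ro/ri) = 0.1991
Q = 2*pi*34.3790*1.0000*42.5230 / 0.1991 = 46127.8487 W

46127.8487 W


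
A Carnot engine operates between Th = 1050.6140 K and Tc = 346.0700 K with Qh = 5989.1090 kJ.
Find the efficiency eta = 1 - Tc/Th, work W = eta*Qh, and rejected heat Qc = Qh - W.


eta = 1 - 346.0700/1050.6140 = 0.6706
W = 0.6706 * 5989.1090 = 4016.3093 kJ
Qc = 5989.1090 - 4016.3093 = 1972.7997 kJ

eta = 67.0602%, W = 4016.3093 kJ, Qc = 1972.7997 kJ


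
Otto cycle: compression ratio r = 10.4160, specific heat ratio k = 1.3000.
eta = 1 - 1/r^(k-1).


r^(k-1) = 2.0198
eta = 1 - 1/2.0198 = 0.5049 = 50.4904%

50.4904%


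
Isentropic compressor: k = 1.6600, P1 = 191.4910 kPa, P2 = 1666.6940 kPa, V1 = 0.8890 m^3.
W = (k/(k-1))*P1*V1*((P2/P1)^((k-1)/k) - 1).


(k-1)/k = 0.3976
(P2/P1)^exp = 2.3638
W = 2.5152 * 191.4910 * 0.8890 * (2.3638 - 1) = 583.9541 kJ

583.9541 kJ


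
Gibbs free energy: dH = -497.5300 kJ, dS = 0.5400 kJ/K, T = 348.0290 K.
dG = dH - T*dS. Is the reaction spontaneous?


T*dS = 348.0290 * 0.5400 = 187.9357 kJ
dG = -497.5300 - 187.9357 = -685.4657 kJ (spontaneous)

dG = -685.4657 kJ, spontaneous


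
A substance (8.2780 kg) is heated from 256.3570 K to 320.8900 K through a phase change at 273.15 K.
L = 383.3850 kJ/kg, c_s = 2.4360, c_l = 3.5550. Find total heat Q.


Q1 (sensible, solid) = 8.2780 * 2.4360 * 16.7930 = 338.6343 kJ
Q2 (latent) = 8.2780 * 383.3850 = 3173.6610 kJ
Q3 (sensible, liquid) = 8.2780 * 3.5550 * 47.7400 = 1404.9066 kJ
Q_total = 4917.2019 kJ

4917.2019 kJ


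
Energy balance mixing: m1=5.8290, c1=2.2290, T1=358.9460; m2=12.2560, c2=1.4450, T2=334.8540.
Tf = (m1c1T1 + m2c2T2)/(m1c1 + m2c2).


num = 10593.9659
den = 30.7028
Tf = 345.0493 K

345.0493 K


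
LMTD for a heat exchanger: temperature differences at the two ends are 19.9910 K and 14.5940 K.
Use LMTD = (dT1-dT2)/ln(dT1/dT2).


dT1/dT2 = 1.3698
ln(dT1/dT2) = 0.3147
LMTD = 5.3970 / 0.3147 = 17.1512 K

17.1512 K


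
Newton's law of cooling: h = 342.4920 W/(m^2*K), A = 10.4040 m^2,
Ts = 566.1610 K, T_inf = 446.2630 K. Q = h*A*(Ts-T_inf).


dT = 119.8980 K
Q = 342.4920 * 10.4040 * 119.8980 = 427230.9569 W

427230.9569 W


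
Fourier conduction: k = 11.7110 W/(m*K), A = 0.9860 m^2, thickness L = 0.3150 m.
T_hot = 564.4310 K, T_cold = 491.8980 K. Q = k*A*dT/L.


dT = 72.5330 K
Q = 11.7110 * 0.9860 * 72.5330 / 0.3150 = 2658.8631 W

2658.8631 W


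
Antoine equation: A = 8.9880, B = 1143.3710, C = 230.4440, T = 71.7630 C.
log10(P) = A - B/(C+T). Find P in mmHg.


C+T = 302.2070
B/(C+T) = 3.7834
log10(P) = 8.9880 - 3.7834 = 5.2046
P = 10^5.2046 = 160175.6781 mmHg

160175.6781 mmHg


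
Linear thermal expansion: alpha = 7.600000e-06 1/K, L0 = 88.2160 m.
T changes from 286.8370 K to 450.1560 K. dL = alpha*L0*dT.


dT = 163.3190 K
dL = 7.600000e-06 * 88.2160 * 163.3190 = 0.109496 m
L_final = 88.325496 m

dL = 0.109496 m


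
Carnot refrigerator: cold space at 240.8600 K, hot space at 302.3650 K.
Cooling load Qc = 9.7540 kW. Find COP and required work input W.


COP = 240.8600 / 61.5050 = 3.9161
W = 9.7540 / 3.9161 = 2.4907 kW

COP = 3.9161, W = 2.4907 kW


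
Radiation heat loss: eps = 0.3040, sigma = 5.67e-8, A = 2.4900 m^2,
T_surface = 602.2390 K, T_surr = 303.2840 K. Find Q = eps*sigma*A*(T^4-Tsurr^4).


T^4 = 1.3155e+11
Tsurr^4 = 8.4605e+09
Q = 0.3040 * 5.67e-8 * 2.4900 * 1.2308e+11 = 5282.7549 W

5282.7549 W


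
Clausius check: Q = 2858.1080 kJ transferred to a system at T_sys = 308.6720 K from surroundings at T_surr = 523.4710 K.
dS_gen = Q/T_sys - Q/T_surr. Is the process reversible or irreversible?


dS_sys = 2858.1080/308.6720 = 9.2594 kJ/K
dS_surr = -2858.1080/523.4710 = -5.4599 kJ/K
dS_gen = 9.2594 - 5.4599 = 3.7995 kJ/K (irreversible)

dS_gen = 3.7995 kJ/K, irreversible


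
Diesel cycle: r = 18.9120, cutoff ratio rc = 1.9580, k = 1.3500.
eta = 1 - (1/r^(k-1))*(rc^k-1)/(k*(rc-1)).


r^(k-1) = 2.7981
rc^k = 2.4771
eta = 0.5918 = 59.1814%

59.1814%


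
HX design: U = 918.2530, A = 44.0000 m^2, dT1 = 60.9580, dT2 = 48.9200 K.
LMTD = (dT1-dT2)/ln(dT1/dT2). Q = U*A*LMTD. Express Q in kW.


LMTD = 54.7185 K
Q = 918.2530 * 44.0000 * 54.7185 = 2210798.0659 W = 2210.7981 kW

2210.7981 kW


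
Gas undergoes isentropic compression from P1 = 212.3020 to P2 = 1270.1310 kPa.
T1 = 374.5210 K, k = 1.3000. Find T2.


(k-1)/k = 0.2308
(P2/P1)^exp = 1.5111
T2 = 374.5210 * 1.5111 = 565.9258 K

565.9258 K


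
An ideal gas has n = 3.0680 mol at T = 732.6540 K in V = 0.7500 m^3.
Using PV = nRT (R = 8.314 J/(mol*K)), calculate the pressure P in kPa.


P = nRT/V = 3.0680 * 8.314 * 732.6540 / 0.7500
= 18688.0635 / 0.7500 = 24917.4180 Pa = 24.9174 kPa

24.9174 kPa


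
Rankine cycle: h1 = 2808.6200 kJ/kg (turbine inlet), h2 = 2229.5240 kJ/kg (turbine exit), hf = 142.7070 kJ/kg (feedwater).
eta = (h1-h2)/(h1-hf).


W = 579.0960 kJ/kg
Q_in = 2665.9130 kJ/kg
eta = 0.2172 = 21.7222%

eta = 21.7222%


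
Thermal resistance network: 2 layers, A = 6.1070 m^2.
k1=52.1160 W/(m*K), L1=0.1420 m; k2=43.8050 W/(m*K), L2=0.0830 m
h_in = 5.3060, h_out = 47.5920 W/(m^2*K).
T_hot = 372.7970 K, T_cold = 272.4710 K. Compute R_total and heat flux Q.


R_conv_in = 1/(5.3060*6.1070) = 0.0309
R_1 = 0.1420/(52.1160*6.1070) = 0.0004
R_2 = 0.0830/(43.8050*6.1070) = 0.0003
R_conv_out = 1/(47.5920*6.1070) = 0.0034
R_total = 0.0351 K/W
Q = 100.3260 / 0.0351 = 2861.7407 W

R_total = 0.0351 K/W, Q = 2861.7407 W


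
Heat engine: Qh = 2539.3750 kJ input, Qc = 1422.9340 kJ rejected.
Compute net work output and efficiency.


W = 2539.3750 - 1422.9340 = 1116.4410 kJ
eta = 1116.4410 / 2539.3750 = 0.4397 = 43.9652%

W = 1116.4410 kJ, eta = 43.9652%


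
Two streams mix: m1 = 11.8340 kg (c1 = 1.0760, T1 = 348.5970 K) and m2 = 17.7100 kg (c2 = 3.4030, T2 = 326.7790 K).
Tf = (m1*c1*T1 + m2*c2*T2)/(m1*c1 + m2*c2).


num = 24132.8519
den = 73.0005
Tf = 330.5847 K

330.5847 K


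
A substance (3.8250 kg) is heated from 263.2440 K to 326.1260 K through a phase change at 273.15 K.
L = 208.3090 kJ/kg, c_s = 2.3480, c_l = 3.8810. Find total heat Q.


Q1 (sensible, solid) = 3.8250 * 2.3480 * 9.9060 = 88.9668 kJ
Q2 (latent) = 3.8250 * 208.3090 = 796.7819 kJ
Q3 (sensible, liquid) = 3.8250 * 3.8810 * 52.9760 = 786.4194 kJ
Q_total = 1672.1682 kJ

1672.1682 kJ


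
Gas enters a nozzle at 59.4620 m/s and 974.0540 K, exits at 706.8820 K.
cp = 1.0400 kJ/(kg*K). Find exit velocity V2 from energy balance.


dT = 267.1720 K
2*cp*1000*dT = 555717.7600
V1^2 = 3535.7294
V2 = sqrt(559253.4894) = 747.8325 m/s

747.8325 m/s


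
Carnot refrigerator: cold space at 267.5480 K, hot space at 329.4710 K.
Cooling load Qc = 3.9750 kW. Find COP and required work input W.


COP = 267.5480 / 61.9230 = 4.3207
W = 3.9750 / 4.3207 = 0.9200 kW

COP = 4.3207, W = 0.9200 kW


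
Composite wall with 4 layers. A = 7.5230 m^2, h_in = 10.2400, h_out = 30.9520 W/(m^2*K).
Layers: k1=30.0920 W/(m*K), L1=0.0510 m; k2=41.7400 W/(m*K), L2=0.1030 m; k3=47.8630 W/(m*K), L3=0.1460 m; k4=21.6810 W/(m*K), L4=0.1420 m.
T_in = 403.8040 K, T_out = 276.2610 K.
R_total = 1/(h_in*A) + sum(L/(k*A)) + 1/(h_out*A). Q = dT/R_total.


R_conv_in = 1/(10.2400*7.5230) = 0.0130
R_1 = 0.0510/(30.0920*7.5230) = 0.0002
R_2 = 0.1030/(41.7400*7.5230) = 0.0003
R_3 = 0.1460/(47.8630*7.5230) = 0.0004
R_4 = 0.1420/(21.6810*7.5230) = 0.0009
R_conv_out = 1/(30.9520*7.5230) = 0.0043
R_total = 0.0191 K/W
Q = 127.5430 / 0.0191 = 6675.9070 W

R_total = 0.0191 K/W, Q = 6675.9070 W


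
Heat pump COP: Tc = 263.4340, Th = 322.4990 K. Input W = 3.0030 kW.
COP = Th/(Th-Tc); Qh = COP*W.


COP = 322.4990 / 59.0650 = 5.4601
Qh = 5.4601 * 3.0030 = 16.3966 kW

COP = 5.4601, Qh = 16.3966 kW


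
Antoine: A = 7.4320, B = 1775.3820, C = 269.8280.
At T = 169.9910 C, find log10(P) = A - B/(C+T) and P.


C+T = 439.8190
B/(C+T) = 4.0366
log10(P) = 7.4320 - 4.0366 = 3.3954
P = 10^3.3954 = 2485.3090 mmHg

2485.3090 mmHg


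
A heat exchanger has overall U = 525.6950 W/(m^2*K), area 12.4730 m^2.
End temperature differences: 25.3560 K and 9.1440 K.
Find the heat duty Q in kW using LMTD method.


LMTD = 15.8954 K
Q = 525.6950 * 12.4730 * 15.8954 = 104226.0638 W = 104.2261 kW

104.2261 kW


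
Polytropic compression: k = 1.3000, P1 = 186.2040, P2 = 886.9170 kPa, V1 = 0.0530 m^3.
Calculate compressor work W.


(k-1)/k = 0.2308
(P2/P1)^exp = 1.4336
W = 4.3333 * 186.2040 * 0.0530 * (1.4336 - 1) = 18.5441 kJ

18.5441 kJ


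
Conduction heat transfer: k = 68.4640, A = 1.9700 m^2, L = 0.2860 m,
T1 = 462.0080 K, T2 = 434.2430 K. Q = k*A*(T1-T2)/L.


dT = 27.7650 K
Q = 68.4640 * 1.9700 * 27.7650 / 0.2860 = 13093.6323 W

13093.6323 W


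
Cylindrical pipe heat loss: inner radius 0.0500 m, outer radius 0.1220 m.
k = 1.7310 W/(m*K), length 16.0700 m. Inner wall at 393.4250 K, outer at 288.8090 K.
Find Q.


dT = 104.6160 K
ln(ro/ri) = 0.8920
Q = 2*pi*1.7310*16.0700*104.6160 / 0.8920 = 20498.7332 W

20498.7332 W


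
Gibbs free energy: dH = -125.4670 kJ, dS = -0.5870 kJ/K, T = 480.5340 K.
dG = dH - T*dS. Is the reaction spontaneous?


T*dS = 480.5340 * -0.5870 = -282.0735 kJ
dG = -125.4670 + 282.0735 = 156.6065 kJ (non-spontaneous)

dG = 156.6065 kJ, non-spontaneous


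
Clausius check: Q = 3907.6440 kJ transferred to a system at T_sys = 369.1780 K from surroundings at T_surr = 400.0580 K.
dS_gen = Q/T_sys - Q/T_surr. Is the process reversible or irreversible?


dS_sys = 3907.6440/369.1780 = 10.5847 kJ/K
dS_surr = -3907.6440/400.0580 = -9.7677 kJ/K
dS_gen = 10.5847 - 9.7677 = 0.8170 kJ/K (irreversible)

dS_gen = 0.8170 kJ/K, irreversible


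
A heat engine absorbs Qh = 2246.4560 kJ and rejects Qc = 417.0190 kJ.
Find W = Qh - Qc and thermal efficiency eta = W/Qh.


W = 2246.4560 - 417.0190 = 1829.4370 kJ
eta = 1829.4370 / 2246.4560 = 0.8144 = 81.4366%

W = 1829.4370 kJ, eta = 81.4366%


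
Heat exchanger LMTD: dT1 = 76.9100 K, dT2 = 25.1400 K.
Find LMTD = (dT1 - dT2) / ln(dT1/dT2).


dT1/dT2 = 3.0593
ln(dT1/dT2) = 1.1182
LMTD = 51.7700 / 1.1182 = 46.2986 K

46.2986 K


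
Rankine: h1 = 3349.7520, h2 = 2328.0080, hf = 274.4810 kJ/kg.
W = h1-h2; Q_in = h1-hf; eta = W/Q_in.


W = 1021.7440 kJ/kg
Q_in = 3075.2710 kJ/kg
eta = 0.3322 = 33.2245%

eta = 33.2245%


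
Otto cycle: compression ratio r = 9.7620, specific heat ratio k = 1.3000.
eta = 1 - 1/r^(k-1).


r^(k-1) = 1.9809
eta = 1 - 1/1.9809 = 0.4952 = 49.5178%

49.5178%


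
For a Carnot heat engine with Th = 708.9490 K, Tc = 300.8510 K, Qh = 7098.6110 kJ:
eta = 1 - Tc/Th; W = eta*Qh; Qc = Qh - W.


eta = 1 - 300.8510/708.9490 = 0.5756
W = 0.5756 * 7098.6110 = 4086.2304 kJ
Qc = 7098.6110 - 4086.2304 = 3012.3806 kJ

eta = 57.5638%, W = 4086.2304 kJ, Qc = 3012.3806 kJ


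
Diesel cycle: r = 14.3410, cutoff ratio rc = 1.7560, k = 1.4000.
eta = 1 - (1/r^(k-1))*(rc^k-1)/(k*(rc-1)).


r^(k-1) = 2.9016
rc^k = 2.1996
eta = 0.6094 = 60.9395%

60.9395%


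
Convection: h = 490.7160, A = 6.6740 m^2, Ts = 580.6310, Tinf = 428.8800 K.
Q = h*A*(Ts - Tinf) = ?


dT = 151.7510 K
Q = 490.7160 * 6.6740 * 151.7510 = 496990.3802 W

496990.3802 W


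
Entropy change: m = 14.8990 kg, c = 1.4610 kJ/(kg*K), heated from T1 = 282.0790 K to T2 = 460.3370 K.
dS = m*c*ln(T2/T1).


T2/T1 = 1.6319
ln(T2/T1) = 0.4898
dS = 14.8990 * 1.4610 * 0.4898 = 10.6611 kJ/K

10.6611 kJ/K


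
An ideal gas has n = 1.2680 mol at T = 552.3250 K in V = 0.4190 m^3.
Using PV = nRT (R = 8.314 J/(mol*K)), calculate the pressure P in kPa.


P = nRT/V = 1.2680 * 8.314 * 552.3250 / 0.4190
= 5822.6941 / 0.4190 = 13896.6446 Pa = 13.8966 kPa

13.8966 kPa


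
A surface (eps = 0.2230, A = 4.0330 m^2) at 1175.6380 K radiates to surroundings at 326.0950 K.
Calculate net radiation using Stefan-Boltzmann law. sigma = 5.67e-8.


T^4 = 1.9103e+12
Tsurr^4 = 1.1308e+10
Q = 0.2230 * 5.67e-8 * 4.0330 * 1.8990e+12 = 96834.9599 W

96834.9599 W


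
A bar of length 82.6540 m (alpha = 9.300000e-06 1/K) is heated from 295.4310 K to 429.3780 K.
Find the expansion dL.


dT = 133.9470 K
dL = 9.300000e-06 * 82.6540 * 133.9470 = 0.102963 m
L_final = 82.756963 m

dL = 0.102963 m


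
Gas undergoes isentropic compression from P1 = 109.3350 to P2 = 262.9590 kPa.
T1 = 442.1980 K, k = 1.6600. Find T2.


(k-1)/k = 0.3976
(P2/P1)^exp = 1.4175
T2 = 442.1980 * 1.4175 = 626.8302 K

626.8302 K


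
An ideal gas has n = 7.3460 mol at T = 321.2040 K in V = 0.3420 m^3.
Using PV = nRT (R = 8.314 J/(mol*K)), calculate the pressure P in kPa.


P = nRT/V = 7.3460 * 8.314 * 321.2040 / 0.3420
= 19617.4200 / 0.3420 = 57360.8771 Pa = 57.3609 kPa

57.3609 kPa


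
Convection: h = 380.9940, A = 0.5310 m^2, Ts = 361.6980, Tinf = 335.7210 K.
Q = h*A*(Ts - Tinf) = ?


dT = 25.9770 K
Q = 380.9940 * 0.5310 * 25.9770 = 5255.3501 W

5255.3501 W


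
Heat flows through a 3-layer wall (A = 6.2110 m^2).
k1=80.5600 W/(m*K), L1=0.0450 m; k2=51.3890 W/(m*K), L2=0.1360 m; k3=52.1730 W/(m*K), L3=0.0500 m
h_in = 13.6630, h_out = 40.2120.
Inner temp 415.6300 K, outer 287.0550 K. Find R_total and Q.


R_conv_in = 1/(13.6630*6.2110) = 0.0118
R_1 = 0.0450/(80.5600*6.2110) = 8.9936e-05
R_2 = 0.1360/(51.3890*6.2110) = 0.0004
R_3 = 0.0500/(52.1730*6.2110) = 0.0002
R_conv_out = 1/(40.2120*6.2110) = 0.0040
R_total = 0.0165 K/W
Q = 128.5750 / 0.0165 = 7812.2070 W

R_total = 0.0165 K/W, Q = 7812.2070 W


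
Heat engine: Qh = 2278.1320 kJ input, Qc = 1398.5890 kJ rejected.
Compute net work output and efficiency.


W = 2278.1320 - 1398.5890 = 879.5430 kJ
eta = 879.5430 / 2278.1320 = 0.3861 = 38.6081%

W = 879.5430 kJ, eta = 38.6081%


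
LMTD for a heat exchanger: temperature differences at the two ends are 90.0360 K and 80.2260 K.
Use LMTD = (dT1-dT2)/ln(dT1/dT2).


dT1/dT2 = 1.1223
ln(dT1/dT2) = 0.1154
LMTD = 9.8100 / 0.1154 = 85.0367 K

85.0367 K


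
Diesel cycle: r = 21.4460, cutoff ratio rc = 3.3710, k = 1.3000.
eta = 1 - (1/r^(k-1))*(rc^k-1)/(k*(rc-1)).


r^(k-1) = 2.5084
rc^k = 4.8539
eta = 0.5016 = 50.1556%

50.1556%


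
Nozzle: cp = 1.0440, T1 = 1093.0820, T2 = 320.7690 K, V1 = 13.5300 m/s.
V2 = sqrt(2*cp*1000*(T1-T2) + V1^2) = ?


dT = 772.3130 K
2*cp*1000*dT = 1612589.5440
V1^2 = 183.0609
V2 = sqrt(1612772.6049) = 1269.9498 m/s

1269.9498 m/s


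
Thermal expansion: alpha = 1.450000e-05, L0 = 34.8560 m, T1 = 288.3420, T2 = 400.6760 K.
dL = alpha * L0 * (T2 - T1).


dT = 112.3340 K
dL = 1.450000e-05 * 34.8560 * 112.3340 = 0.056775 m
L_final = 34.912775 m

dL = 0.056775 m


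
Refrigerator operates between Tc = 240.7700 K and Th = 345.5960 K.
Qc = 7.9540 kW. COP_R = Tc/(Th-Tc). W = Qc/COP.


COP = 240.7700 / 104.8260 = 2.2969
W = 7.9540 / 2.2969 = 3.4630 kW

COP = 2.2969, W = 3.4630 kW


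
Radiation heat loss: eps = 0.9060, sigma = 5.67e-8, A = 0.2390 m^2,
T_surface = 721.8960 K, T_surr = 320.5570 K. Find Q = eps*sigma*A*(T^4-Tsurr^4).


T^4 = 2.7158e+11
Tsurr^4 = 1.0559e+10
Q = 0.9060 * 5.67e-8 * 0.2390 * 2.6102e+11 = 3204.6859 W

3204.6859 W


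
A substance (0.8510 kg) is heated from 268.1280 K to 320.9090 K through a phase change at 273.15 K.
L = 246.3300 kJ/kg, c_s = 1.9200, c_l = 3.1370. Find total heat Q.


Q1 (sensible, solid) = 0.8510 * 1.9200 * 5.0220 = 8.2055 kJ
Q2 (latent) = 0.8510 * 246.3300 = 209.6268 kJ
Q3 (sensible, liquid) = 0.8510 * 3.1370 * 47.7590 = 127.4968 kJ
Q_total = 345.3292 kJ

345.3292 kJ


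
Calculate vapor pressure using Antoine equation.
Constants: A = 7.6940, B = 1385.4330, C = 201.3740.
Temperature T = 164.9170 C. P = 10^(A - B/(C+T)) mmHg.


C+T = 366.2910
B/(C+T) = 3.7823
log10(P) = 7.6940 - 3.7823 = 3.9117
P = 10^3.9117 = 8159.6437 mmHg

8159.6437 mmHg


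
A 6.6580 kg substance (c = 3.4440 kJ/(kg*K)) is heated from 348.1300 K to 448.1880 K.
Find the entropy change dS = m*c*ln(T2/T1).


T2/T1 = 1.2874
ln(T2/T1) = 0.2526
dS = 6.6580 * 3.4440 * 0.2526 = 5.7930 kJ/K

5.7930 kJ/K


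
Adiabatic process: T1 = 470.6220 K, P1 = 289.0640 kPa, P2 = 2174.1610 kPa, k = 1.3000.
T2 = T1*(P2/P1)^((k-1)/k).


(k-1)/k = 0.2308
(P2/P1)^exp = 1.5930
T2 = 470.6220 * 1.5930 = 749.7125 K

749.7125 K


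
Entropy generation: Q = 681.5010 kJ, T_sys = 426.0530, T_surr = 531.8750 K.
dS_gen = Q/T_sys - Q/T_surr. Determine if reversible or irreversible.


dS_sys = 681.5010/426.0530 = 1.5996 kJ/K
dS_surr = -681.5010/531.8750 = -1.2813 kJ/K
dS_gen = 1.5996 - 1.2813 = 0.3183 kJ/K (irreversible)

dS_gen = 0.3183 kJ/K, irreversible


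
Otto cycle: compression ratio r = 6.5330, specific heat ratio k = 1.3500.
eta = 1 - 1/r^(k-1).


r^(k-1) = 1.9288
eta = 1 - 1/1.9288 = 0.4815 = 48.1546%

48.1546%


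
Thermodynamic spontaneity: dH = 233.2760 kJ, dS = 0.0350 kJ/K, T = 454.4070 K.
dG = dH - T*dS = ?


T*dS = 454.4070 * 0.0350 = 15.9042 kJ
dG = 233.2760 - 15.9042 = 217.3718 kJ (non-spontaneous)

dG = 217.3718 kJ, non-spontaneous


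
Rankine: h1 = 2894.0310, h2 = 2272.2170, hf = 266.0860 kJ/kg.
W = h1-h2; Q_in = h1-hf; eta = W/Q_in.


W = 621.8140 kJ/kg
Q_in = 2627.9450 kJ/kg
eta = 0.2366 = 23.6616%

eta = 23.6616%


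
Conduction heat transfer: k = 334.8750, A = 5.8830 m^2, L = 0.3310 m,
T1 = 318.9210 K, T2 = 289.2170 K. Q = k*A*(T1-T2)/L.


dT = 29.7040 K
Q = 334.8750 * 5.8830 * 29.7040 / 0.3310 = 176794.4053 W

176794.4053 W


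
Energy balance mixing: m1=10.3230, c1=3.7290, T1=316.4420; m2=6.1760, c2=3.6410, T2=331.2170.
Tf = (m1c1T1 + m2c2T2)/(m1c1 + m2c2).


num = 19629.2819
den = 60.9813
Tf = 321.8903 K

321.8903 K


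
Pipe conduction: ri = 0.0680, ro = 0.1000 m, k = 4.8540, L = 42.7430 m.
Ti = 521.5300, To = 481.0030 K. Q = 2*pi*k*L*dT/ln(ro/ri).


dT = 40.5270 K
ln(ro/ri) = 0.3857
Q = 2*pi*4.8540*42.7430*40.5270 / 0.3857 = 136987.7419 W

136987.7419 W


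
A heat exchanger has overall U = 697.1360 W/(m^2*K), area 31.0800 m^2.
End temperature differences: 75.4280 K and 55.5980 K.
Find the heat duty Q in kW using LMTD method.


LMTD = 65.0097 K
Q = 697.1360 * 31.0800 * 65.0097 = 1408564.6565 W = 1408.5647 kW

1408.5647 kW


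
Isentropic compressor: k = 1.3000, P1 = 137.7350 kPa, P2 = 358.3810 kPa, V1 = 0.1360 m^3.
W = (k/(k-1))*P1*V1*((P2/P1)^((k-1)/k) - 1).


(k-1)/k = 0.2308
(P2/P1)^exp = 1.2469
W = 4.3333 * 137.7350 * 0.1360 * (1.2469 - 1) = 20.0430 kJ

20.0430 kJ


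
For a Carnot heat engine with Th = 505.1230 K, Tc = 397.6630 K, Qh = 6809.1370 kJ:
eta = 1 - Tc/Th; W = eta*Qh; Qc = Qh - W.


eta = 1 - 397.6630/505.1230 = 0.2127
W = 0.2127 * 6809.1370 = 1448.5776 kJ
Qc = 6809.1370 - 1448.5776 = 5360.5594 kJ

eta = 21.2740%, W = 1448.5776 kJ, Qc = 5360.5594 kJ


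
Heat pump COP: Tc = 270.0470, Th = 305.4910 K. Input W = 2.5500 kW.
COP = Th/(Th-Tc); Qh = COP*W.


COP = 305.4910 / 35.4440 = 8.6190
Qh = 8.6190 * 2.5500 = 21.9784 kW

COP = 8.6190, Qh = 21.9784 kW


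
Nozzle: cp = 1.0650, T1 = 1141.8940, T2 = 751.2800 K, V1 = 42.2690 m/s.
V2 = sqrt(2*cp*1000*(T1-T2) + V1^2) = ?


dT = 390.6140 K
2*cp*1000*dT = 832007.8200
V1^2 = 1786.6684
V2 = sqrt(833794.4884) = 913.1235 m/s

913.1235 m/s


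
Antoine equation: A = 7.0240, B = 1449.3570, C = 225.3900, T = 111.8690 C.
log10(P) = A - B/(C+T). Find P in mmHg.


C+T = 337.2590
B/(C+T) = 4.2975
log10(P) = 7.0240 - 4.2975 = 2.7265
P = 10^2.7265 = 532.7705 mmHg

532.7705 mmHg


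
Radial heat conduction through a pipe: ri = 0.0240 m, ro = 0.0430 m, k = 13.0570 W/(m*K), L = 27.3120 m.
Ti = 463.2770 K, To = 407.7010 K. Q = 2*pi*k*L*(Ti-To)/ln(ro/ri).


dT = 55.5760 K
ln(ro/ri) = 0.5831
Q = 2*pi*13.0570*27.3120*55.5760 / 0.5831 = 213543.5944 W

213543.5944 W


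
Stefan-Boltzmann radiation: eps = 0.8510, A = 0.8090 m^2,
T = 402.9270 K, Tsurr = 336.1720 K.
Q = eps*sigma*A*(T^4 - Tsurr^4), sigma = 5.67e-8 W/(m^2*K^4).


T^4 = 2.6358e+10
Tsurr^4 = 1.2772e+10
Q = 0.8510 * 5.67e-8 * 0.8090 * 1.3586e+10 = 530.3361 W

530.3361 W


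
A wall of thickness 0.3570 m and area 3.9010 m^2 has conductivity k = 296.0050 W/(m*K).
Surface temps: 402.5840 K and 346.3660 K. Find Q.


dT = 56.2180 K
Q = 296.0050 * 3.9010 * 56.2180 / 0.3570 = 181836.9643 W

181836.9643 W


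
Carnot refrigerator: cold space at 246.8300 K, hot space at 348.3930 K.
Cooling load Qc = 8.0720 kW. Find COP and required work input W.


COP = 246.8300 / 101.5630 = 2.4303
W = 8.0720 / 2.4303 = 3.3214 kW

COP = 2.4303, W = 3.3214 kW


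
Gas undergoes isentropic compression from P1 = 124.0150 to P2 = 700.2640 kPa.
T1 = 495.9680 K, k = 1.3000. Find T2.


(k-1)/k = 0.2308
(P2/P1)^exp = 1.4910
T2 = 495.9680 * 1.4910 = 739.5084 K

739.5084 K


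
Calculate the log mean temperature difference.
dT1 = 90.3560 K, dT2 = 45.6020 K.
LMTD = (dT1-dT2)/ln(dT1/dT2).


dT1/dT2 = 1.9814
ln(dT1/dT2) = 0.6838
LMTD = 44.7540 / 0.6838 = 65.4484 K

65.4484 K


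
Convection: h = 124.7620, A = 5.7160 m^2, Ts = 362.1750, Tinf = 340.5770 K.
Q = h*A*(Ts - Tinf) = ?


dT = 21.5980 K
Q = 124.7620 * 5.7160 * 21.5980 = 15402.3889 W

15402.3889 W


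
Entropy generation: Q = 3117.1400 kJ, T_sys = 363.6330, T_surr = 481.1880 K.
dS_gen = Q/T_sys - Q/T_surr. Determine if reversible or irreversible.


dS_sys = 3117.1400/363.6330 = 8.5722 kJ/K
dS_surr = -3117.1400/481.1880 = -6.4780 kJ/K
dS_gen = 8.5722 - 6.4780 = 2.0942 kJ/K (irreversible)

dS_gen = 2.0942 kJ/K, irreversible


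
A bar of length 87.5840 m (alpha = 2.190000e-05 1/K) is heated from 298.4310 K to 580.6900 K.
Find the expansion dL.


dT = 282.2590 K
dL = 2.190000e-05 * 87.5840 * 282.2590 = 0.541398 m
L_final = 88.125398 m

dL = 0.541398 m


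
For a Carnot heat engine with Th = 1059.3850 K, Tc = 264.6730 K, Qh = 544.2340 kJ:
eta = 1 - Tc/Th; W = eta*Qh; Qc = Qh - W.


eta = 1 - 264.6730/1059.3850 = 0.7502
W = 0.7502 * 544.2340 = 408.2645 kJ
Qc = 544.2340 - 408.2645 = 135.9695 kJ

eta = 75.0164%, W = 408.2645 kJ, Qc = 135.9695 kJ


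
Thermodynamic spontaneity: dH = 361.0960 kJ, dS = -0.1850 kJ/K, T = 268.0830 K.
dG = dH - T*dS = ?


T*dS = 268.0830 * -0.1850 = -49.5954 kJ
dG = 361.0960 + 49.5954 = 410.6914 kJ (non-spontaneous)

dG = 410.6914 kJ, non-spontaneous


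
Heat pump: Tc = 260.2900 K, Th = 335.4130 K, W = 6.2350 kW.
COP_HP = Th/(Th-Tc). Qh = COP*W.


COP = 335.4130 / 75.1230 = 4.4649
Qh = 4.4649 * 6.2350 = 27.8383 kW

COP = 4.4649, Qh = 27.8383 kW


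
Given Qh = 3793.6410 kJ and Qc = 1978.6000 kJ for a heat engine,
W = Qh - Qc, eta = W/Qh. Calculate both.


W = 3793.6410 - 1978.6000 = 1815.0410 kJ
eta = 1815.0410 / 3793.6410 = 0.4784 = 47.8443%

W = 1815.0410 kJ, eta = 47.8443%


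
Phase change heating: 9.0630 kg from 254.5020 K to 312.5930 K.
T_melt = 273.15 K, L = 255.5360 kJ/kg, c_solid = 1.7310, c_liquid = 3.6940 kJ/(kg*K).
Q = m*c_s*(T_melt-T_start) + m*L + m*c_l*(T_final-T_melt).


Q1 (sensible, solid) = 9.0630 * 1.7310 * 18.6480 = 292.5508 kJ
Q2 (latent) = 9.0630 * 255.5360 = 2315.9228 kJ
Q3 (sensible, liquid) = 9.0630 * 3.6940 * 39.4430 = 1320.5012 kJ
Q_total = 3928.9748 kJ

3928.9748 kJ


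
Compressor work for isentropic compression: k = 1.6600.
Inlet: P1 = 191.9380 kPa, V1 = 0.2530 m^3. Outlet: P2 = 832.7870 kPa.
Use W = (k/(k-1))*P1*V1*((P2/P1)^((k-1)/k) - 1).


(k-1)/k = 0.3976
(P2/P1)^exp = 1.7923
W = 2.5152 * 191.9380 * 0.2530 * (1.7923 - 1) = 96.7701 kJ

96.7701 kJ


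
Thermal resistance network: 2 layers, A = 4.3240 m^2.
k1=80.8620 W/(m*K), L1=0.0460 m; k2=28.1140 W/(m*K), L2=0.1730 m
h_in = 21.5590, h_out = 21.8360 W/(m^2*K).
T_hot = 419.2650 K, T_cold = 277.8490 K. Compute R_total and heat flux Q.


R_conv_in = 1/(21.5590*4.3240) = 0.0107
R_1 = 0.0460/(80.8620*4.3240) = 0.0001
R_2 = 0.1730/(28.1140*4.3240) = 0.0014
R_conv_out = 1/(21.8360*4.3240) = 0.0106
R_total = 0.0229 K/W
Q = 141.4160 / 0.0229 = 6182.6726 W

R_total = 0.0229 K/W, Q = 6182.6726 W


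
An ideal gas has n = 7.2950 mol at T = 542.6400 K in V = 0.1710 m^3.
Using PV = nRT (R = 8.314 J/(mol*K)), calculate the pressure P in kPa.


P = nRT/V = 7.2950 * 8.314 * 542.6400 / 0.1710
= 32911.4579 / 0.1710 = 192464.6659 Pa = 192.4647 kPa

192.4647 kPa


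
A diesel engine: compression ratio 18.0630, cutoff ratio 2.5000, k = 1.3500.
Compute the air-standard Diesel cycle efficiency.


r^(k-1) = 2.7534
rc^k = 3.4452
eta = 0.5614 = 56.1450%

56.1450%


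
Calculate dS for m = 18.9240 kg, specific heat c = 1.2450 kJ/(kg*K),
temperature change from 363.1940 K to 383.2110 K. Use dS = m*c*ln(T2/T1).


T2/T1 = 1.0551
ln(T2/T1) = 0.0536
dS = 18.9240 * 1.2450 * 0.0536 = 1.2640 kJ/K

1.2640 kJ/K


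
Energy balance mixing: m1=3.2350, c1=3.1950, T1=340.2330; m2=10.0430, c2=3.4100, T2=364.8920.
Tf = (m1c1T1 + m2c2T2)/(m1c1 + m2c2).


num = 16012.9101
den = 44.5825
Tf = 359.1752 K

359.1752 K


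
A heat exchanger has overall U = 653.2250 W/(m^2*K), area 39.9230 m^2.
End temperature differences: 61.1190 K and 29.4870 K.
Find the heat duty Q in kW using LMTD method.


LMTD = 43.3985 K
Q = 653.2250 * 39.9230 * 43.3985 = 1131776.2591 W = 1131.7763 kW

1131.7763 kW


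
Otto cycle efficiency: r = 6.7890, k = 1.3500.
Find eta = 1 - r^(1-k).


r^(k-1) = 1.9549
eta = 1 - 1/1.9549 = 0.4885 = 48.8474%

48.8474%


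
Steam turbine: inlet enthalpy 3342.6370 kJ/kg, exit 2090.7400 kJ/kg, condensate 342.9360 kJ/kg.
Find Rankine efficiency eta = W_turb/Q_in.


W = 1251.8970 kJ/kg
Q_in = 2999.7010 kJ/kg
eta = 0.4173 = 41.7341%

eta = 41.7341%


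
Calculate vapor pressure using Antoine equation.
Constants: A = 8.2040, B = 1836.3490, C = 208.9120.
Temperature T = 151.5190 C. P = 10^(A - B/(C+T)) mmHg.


C+T = 360.4310
B/(C+T) = 5.0949
log10(P) = 8.2040 - 5.0949 = 3.1091
P = 10^3.1091 = 1285.6722 mmHg

1285.6722 mmHg


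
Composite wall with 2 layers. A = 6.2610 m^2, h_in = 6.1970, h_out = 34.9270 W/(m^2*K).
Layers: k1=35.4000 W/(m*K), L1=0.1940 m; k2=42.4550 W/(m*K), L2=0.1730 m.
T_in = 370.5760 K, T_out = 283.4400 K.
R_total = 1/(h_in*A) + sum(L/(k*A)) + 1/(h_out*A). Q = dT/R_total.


R_conv_in = 1/(6.1970*6.2610) = 0.0258
R_1 = 0.1940/(35.4000*6.2610) = 0.0009
R_2 = 0.1730/(42.4550*6.2610) = 0.0007
R_conv_out = 1/(34.9270*6.2610) = 0.0046
R_total = 0.0319 K/W
Q = 87.1360 / 0.0319 = 2733.8798 W

R_total = 0.0319 K/W, Q = 2733.8798 W


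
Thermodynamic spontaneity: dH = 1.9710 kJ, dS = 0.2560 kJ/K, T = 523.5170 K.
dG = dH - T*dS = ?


T*dS = 523.5170 * 0.2560 = 134.0204 kJ
dG = 1.9710 - 134.0204 = -132.0494 kJ (spontaneous)

dG = -132.0494 kJ, spontaneous


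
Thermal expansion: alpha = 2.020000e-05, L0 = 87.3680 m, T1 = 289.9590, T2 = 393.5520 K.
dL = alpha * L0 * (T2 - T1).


dT = 103.5930 K
dL = 2.020000e-05 * 87.3680 * 103.5930 = 0.182824 m
L_final = 87.550824 m

dL = 0.182824 m


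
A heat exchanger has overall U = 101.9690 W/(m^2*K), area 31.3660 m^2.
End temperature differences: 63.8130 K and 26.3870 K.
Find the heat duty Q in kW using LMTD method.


LMTD = 42.3809 K
Q = 101.9690 * 31.3660 * 42.3809 = 135549.5169 W = 135.5495 kW

135.5495 kW


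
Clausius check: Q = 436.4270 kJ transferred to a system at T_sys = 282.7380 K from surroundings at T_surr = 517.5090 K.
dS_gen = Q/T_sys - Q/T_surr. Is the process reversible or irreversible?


dS_sys = 436.4270/282.7380 = 1.5436 kJ/K
dS_surr = -436.4270/517.5090 = -0.8433 kJ/K
dS_gen = 1.5436 - 0.8433 = 0.7003 kJ/K (irreversible)

dS_gen = 0.7003 kJ/K, irreversible


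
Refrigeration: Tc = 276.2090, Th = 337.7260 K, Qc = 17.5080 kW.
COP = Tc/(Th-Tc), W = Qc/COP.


COP = 276.2090 / 61.5170 = 4.4900
W = 17.5080 / 4.4900 = 3.8994 kW

COP = 4.4900, W = 3.8994 kW


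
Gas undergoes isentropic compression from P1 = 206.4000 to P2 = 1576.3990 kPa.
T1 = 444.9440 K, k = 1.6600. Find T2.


(k-1)/k = 0.3976
(P2/P1)^exp = 2.2442
T2 = 444.9440 * 2.2442 = 998.5282 K

998.5282 K


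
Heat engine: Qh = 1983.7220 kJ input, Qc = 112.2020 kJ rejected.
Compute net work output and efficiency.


W = 1983.7220 - 112.2020 = 1871.5200 kJ
eta = 1871.5200 / 1983.7220 = 0.9434 = 94.3439%

W = 1871.5200 kJ, eta = 94.3439%


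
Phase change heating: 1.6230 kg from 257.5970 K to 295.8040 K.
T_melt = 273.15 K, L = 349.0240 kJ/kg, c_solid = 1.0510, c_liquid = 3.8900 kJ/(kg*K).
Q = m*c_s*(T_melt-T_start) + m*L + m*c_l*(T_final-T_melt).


Q1 (sensible, solid) = 1.6230 * 1.0510 * 15.5530 = 26.5299 kJ
Q2 (latent) = 1.6230 * 349.0240 = 566.4660 kJ
Q3 (sensible, liquid) = 1.6230 * 3.8900 * 22.6540 = 143.0253 kJ
Q_total = 736.0212 kJ

736.0212 kJ


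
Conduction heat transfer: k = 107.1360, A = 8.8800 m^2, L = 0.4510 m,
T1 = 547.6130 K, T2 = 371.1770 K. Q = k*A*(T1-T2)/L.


dT = 176.4360 K
Q = 107.1360 * 8.8800 * 176.4360 / 0.4510 = 372185.1618 W

372185.1618 W


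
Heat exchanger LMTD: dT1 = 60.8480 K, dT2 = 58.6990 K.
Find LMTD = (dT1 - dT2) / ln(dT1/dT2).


dT1/dT2 = 1.0366
ln(dT1/dT2) = 0.0360
LMTD = 2.1490 / 0.0360 = 59.7671 K

59.7671 K


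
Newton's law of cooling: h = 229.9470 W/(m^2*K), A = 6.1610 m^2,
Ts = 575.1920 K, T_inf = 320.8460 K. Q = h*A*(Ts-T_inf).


dT = 254.3460 K
Q = 229.9470 * 6.1610 * 254.3460 = 360332.8600 W

360332.8600 W


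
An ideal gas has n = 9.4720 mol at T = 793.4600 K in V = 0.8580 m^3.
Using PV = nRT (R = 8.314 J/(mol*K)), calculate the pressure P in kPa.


P = nRT/V = 9.4720 * 8.314 * 793.4600 / 0.8580
= 62485.1400 / 0.8580 = 72826.5035 Pa = 72.8265 kPa

72.8265 kPa
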